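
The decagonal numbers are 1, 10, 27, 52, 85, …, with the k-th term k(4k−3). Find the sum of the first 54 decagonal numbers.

Σ i(4i−3) = 4Σi² − 3Σi over i = 1..54.
Σi = 1485 and Σi² = 53955.
4·53955 − 3·1485 = 211365.

211365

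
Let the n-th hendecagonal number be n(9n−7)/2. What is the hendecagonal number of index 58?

58·(9·58 − 7)/2 = 58·515/2 = 14935.

14935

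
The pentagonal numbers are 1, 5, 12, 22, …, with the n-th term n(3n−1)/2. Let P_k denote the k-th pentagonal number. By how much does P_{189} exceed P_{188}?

Consecutive pentagonal numbers differ by 3n − 2: here 3·189 − 2 = 565.

565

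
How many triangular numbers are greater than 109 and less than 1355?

37

The n-th triangular number is n(n+1)/2.
Smallest index with value > 109: n = 15 (giving 120).
Largest index with value < 1355: n = 51 (giving 1326).
Indices 15 through 51: 37 terms.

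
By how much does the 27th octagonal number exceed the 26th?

157

Consecutive octagonal numbers differ by 6n − 5: here 6·27 − 5 = 157.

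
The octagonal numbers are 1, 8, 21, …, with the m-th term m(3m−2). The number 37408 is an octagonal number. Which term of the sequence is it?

Set n(3n−2) = 37408, giving 3n² − 2n − 37408 = 0.
The discriminant is 4 + 12·37408 = 448900, and √448900 = 670.
So n = (2 + 670) / 6 = 672/6 = 112.

112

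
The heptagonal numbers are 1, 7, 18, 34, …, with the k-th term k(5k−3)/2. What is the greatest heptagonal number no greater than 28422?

27931

Solve n(5n−3)/2 ≤ 28422 for integer n.
n = 106 gives 27931 ≤ 28422, while n = 107 gives 28462 > 28422; so the answer is 27931.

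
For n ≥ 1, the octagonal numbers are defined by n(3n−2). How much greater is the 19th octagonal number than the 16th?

309

19·(3·19 − 2) = 1045 and 16·(3·16 − 2) = 736.
Difference: 1045 − 736 = 309.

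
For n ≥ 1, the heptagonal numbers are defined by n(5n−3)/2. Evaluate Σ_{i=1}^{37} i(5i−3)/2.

Σ i(5i−3)/2 = (5Σi² − 3Σi) / 2 over i = 1..37.
Σi = 703 and Σi² = 17575.
(5·17575 − 3·703) / 2 = 85766/2 = 42883.

42883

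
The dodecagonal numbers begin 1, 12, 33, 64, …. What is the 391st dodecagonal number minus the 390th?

3901

Consecutive dodecagonal numbers differ by 10n − 9: here 10·391 − 9 = 3901.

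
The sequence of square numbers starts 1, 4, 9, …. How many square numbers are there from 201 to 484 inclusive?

The n-th square number is n².
Smallest index with value ≥ 201: n = 15 (giving 225).
Largest index with value ≤ 484: n = 22 (giving 484).
Indices 15 through 22: 8 terms.

8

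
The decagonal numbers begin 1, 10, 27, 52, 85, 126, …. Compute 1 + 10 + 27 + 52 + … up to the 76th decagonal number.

Σ i(4i−3) = 4Σi² − 3Σi over i = 1..76.
Σi = 2926 and Σi² = 149226.
4·149226 − 3·2926 = 588126.

588126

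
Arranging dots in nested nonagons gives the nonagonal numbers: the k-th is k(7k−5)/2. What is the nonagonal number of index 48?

7944

48·(7·48 − 5)/2 = 48·331/2 = 7944.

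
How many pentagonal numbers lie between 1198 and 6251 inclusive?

The n-th pentagonal number is n(3n−1)/2.
Smallest index with value ≥ 1198: n = 29 (giving 1247).
Largest index with value ≤ 6251: n = 64 (giving 6112).
Indices 29 through 64: 36 terms.

36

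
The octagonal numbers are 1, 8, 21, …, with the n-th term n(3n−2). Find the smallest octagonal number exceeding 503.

Solve n(3n−2) > 503 for integer n.
The largest n with value ≤ 503 is 13 (since 481 ≤ 503 < 560), so the first above is n = 14, value 560.

560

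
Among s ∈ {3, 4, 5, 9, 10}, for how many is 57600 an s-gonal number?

s = 3: P(3, 338) = 57291 and P(3, 339) = 57630; 57600 is not s-gonal.
s = 4: P(4, 240) = 57600. ✓
s = 5: P(5, 196) = 57526 and P(5, 197) = 58115; 57600 is not s-gonal.
s = 9: P(9, 128) = 57024 and P(9, 129) = 57921; 57600 is not s-gonal.
s = 10: P(10, 120) = 57240 and P(10, 121) = 58201; 57600 is not s-gonal.
Hits: s ∈ {4} → 1.

1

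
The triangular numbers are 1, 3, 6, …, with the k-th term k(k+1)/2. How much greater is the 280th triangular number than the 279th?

Consecutive triangular numbers differ by n: T_{280} − T_{279} = 280.

280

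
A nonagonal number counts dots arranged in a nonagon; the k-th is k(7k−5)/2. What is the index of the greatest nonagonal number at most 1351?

20

Solve n(7n−5)/2 ≤ 1351 for integer n.
n = 20 gives 1350 ≤ 1351, while n = 21 gives 1491 > 1351; so the answer is index 20.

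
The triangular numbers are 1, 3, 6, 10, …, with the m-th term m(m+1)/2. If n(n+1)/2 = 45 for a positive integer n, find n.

9

Set n(n+1)/2 = 45, giving n² + n − 90 = 0.
The discriminant is 1 + 8·45 = 361, and √361 = 19.
So n = (-1 + 19) / 2 = 18/2 = 9.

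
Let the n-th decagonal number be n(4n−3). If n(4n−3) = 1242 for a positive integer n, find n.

Set n(4n−3) = 1242, giving 4n² − 3n − 1242 = 0.
The discriminant is 9 + 16·1242 = 19881, and √19881 = 141.
So n = (3 + 141) / 8 = 144/8 = 18.

18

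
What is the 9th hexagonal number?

153

The 9th hexagonal number is n(2n−1) with n = 9.
9·(2·9 − 1) = 9·17 = 153.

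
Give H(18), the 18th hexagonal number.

18·(2·18 − 1) = 18·35 = 630.

630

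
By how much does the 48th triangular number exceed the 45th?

48·49/2 = 1176 and 45·46/2 = 1035.
Difference: 1176 − 1035 = 141.

141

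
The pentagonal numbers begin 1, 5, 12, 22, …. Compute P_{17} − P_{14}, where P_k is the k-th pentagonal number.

138

17·(3·17 − 1)/2 = 425 and 14·(3·14 − 1)/2 = 287.
Difference: 425 − 287 = 138.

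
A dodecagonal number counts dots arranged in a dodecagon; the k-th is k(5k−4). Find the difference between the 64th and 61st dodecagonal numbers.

1863

64·(5·64 − 4) = 20224 and 61·(5·61 − 4) = 18361.
Difference: 20224 − 18361 = 1863.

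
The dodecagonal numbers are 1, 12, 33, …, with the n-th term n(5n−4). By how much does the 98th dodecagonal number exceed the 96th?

98·(5·98 − 4) = 47628 and 96·(5·96 − 4) = 45696.
Difference: 47628 − 45696 = 1932.

1932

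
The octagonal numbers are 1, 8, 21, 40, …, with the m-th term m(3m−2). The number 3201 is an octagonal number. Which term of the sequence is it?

33

Set n(3n−2) = 3201, giving 3n² − 2n − 3201 = 0.
The discriminant is 4 + 12·3201 = 38416, and √38416 = 196.
So n = (2 + 196) / 6 = 198/6 = 33.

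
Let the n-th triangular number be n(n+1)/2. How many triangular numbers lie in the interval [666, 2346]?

33

The n-th triangular number is n(n+1)/2.
Smallest index with value ≥ 666: n = 36 (giving 666).
Largest index with value ≤ 2346: n = 68 (giving 2346).
Indices 36 through 68: 33 terms.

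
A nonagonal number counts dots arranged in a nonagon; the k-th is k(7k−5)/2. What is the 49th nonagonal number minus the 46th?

990

49·(7·49 − 5)/2 = 8281 and 46·(7·46 − 5)/2 = 7291.
Difference: 8281 − 7291 = 990.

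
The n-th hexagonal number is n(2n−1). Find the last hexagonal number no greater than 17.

15

Solve n(2n−1) ≤ 17 for integer n.
n = 3 gives 15 ≤ 17, while n = 4 gives 28 > 17; so the answer is 15.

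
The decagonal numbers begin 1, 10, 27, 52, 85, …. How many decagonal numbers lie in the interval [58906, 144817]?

The n-th decagonal number is n(4n−3).
Smallest index with value ≥ 58906: n = 122 (giving 59170).
Largest index with value ≤ 144817: n = 190 (giving 143830).
Indices 122 through 190: 69 terms.

69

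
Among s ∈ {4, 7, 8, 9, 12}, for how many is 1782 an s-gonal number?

1

s = 4: P(4, 42) = 1764 and P(4, 43) = 1849; 1782 is not s-gonal.
s = 7: P(7, 27) = 1782. ✓
s = 8: P(8, 24) = 1680 and P(8, 25) = 1825; 1782 is not s-gonal.
s = 9: P(9, 22) = 1639 and P(9, 23) = 1794; 1782 is not s-gonal.
s = 12: P(12, 19) = 1729 and P(12, 20) = 1920; 1782 is not s-gonal.
Hits: s ∈ {7} → 1.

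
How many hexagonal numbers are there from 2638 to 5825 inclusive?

18

The n-th hexagonal number is n(2n−1).
Smallest index with value ≥ 2638: n = 37 (giving 2701).
Largest index with value ≤ 5825: n = 54 (giving 5778).
Indices 37 through 54: 18 terms.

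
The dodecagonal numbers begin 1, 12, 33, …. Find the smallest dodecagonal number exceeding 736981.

Solve n(5n−4) > 736981 for integer n.
The largest n with value ≤ 736981 is 384 (since 735744 ≤ 736981 < 739585), so the first above is n = 385, value 739585.

739585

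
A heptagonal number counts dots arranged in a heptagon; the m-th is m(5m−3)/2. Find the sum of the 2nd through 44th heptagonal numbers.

Σ i(5i−3)/2 = (5Σi² − 3Σi) / 2 over i = 2..44.
Σi = 990 − 1 = 989 and Σi² = 29370 − 1 = 29369.
(5·29369 − 3·989) / 2 = 143878/2 = 71939.

71939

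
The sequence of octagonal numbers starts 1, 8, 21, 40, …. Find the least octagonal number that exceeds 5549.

Solve n(3n−2) > 5549 for integer n.
The largest n with value ≤ 5549 is 43 (since 5461 ≤ 5549 < 5720), so the first above is n = 44, value 5720.

5720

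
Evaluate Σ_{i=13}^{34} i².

13035

Σ_{i=13}^{34} i² = 13685 − 650 = 13035.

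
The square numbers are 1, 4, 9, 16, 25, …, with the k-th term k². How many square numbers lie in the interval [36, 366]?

The n-th square number is n².
Smallest index with value ≥ 36: n = 6 (giving 36).
Largest index with value ≤ 366: n = 19 (giving 361).
Indices 6 through 19: 14 terms.

14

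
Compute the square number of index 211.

44521

211² = 44521.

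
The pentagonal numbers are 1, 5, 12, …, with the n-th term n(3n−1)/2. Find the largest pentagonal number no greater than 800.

Solve n(3n−1)/2 ≤ 800 for integer n.
n = 23 gives 782 ≤ 800, while n = 24 gives 852 > 800; so the answer is 782.

782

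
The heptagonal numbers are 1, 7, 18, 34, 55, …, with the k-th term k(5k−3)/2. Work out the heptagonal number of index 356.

The 356th heptagonal number is n(5n−3)/2 with n = 356.
356·(5·356 − 3)/2 = 356·1777/2 = 316306.

316306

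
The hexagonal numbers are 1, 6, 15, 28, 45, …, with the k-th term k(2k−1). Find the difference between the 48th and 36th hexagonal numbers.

2004

48·(2·48 − 1) = 4560 and 36·(2·36 − 1) = 2556.
Difference: 4560 − 2556 = 2004.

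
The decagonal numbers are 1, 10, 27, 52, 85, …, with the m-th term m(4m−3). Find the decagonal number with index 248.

245272

The 248th decagonal number is n(4n−3) with n = 248.
248·(4·248 − 3) = 248·989 = 245272.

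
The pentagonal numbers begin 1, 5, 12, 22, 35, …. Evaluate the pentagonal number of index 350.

350·(3·350 − 1)/2 = 350·1049/2 = 183575.

183575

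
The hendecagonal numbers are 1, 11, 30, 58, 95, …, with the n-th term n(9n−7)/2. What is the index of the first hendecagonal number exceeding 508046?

Solve n(9n−7)/2 > 508046 for integer n.
The largest n with value ≤ 508046 is 336 (since 506856 ≤ 508046 < 509881), so the first above is n = 337, value 509881.

337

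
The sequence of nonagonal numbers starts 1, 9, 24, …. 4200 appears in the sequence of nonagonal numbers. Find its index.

35

Set n(7n−5)/2 = 4200, giving 7n² − 5n − 8400 = 0.
The discriminant is 25 + 56·4200 = 235225, and √235225 = 485.
So n = (5 + 485) / 14 = 490/14 = 35.
Check: 35·(7·35 − 5)/2 = 4200. ✓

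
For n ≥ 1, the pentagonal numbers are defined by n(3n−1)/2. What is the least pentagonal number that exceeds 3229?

3290

Solve n(3n−1)/2 > 3229 for integer n.
The largest n with value ≤ 3229 is 46 (since 3151 ≤ 3229 < 3290), so the first above is n = 47, value 3290.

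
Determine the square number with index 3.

9

The 3rd square number is n² with n = 3.
3² = 9.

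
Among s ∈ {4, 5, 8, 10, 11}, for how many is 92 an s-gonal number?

s = 4: P(4, 9) = 81 and P(4, 10) = 100; 92 is not s-gonal.
s = 5: P(5, 8) = 92. ✓
s = 8: P(8, 5) = 65 and P(8, 6) = 96; 92 is not s-gonal.
s = 10: P(10, 5) = 85 and P(10, 6) = 126; 92 is not s-gonal.
s = 11: P(11, 4) = 58 and P(11, 5) = 95; 92 is not s-gonal.
Hits: s ∈ {5} → 1.

1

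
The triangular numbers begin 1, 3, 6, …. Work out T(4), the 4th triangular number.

10

The 4th triangular number is n(n+1)/2 with n = 4.
4·5/2 = 20/2 = 10.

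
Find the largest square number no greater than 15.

Solve n² ≤ 15 for integer n.
n = 3 gives 9 ≤ 15, while n = 4 gives 16 > 15; so the answer is 9.

9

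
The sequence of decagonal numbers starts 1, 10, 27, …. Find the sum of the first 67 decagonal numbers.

403206

Σ i(4i−3) = 4Σi² − 3Σi over i = 1..67.
Σi = 2278 and Σi² = 102510.
4·102510 − 3·2278 = 403206.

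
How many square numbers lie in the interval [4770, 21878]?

78

The n-th square number is n².
Smallest index with value ≥ 4770: n = 70 (giving 4900).
Largest index with value ≤ 21878: n = 147 (giving 21609).
Indices 70 through 147: 78 terms.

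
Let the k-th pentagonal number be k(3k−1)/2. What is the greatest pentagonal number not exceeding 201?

176

Solve n(3n−1)/2 ≤ 201 for integer n.
n = 11 gives 176 ≤ 201, while n = 12 gives 210 > 201; so the answer is 176.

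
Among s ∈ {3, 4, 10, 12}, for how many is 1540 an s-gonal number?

2

s = 3: P(3, 55) = 1540. ✓
s = 4: P(4, 39) = 1521 and P(4, 40) = 1600; 1540 is not s-gonal.
s = 10: P(10, 20) = 1540. ✓
s = 12: P(12, 17) = 1377 and P(12, 18) = 1548; 1540 is not s-gonal.
Hits: s ∈ {3, 10} → 2.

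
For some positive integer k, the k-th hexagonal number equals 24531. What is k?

111

Set n(2n−1) = 24531, giving 2n² − n − 24531 = 0.
The discriminant is 1 + 8·24531 = 196249, and √196249 = 443.
So n = (1 + 443) / 4 = 444/4 = 111.
Check: 111·(2·111 − 1) = 24531. ✓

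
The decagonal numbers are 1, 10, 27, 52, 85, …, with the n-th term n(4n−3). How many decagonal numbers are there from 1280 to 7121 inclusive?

The n-th decagonal number is n(4n−3).
Smallest index with value ≥ 1280: n = 19 (giving 1387).
Largest index with value ≤ 7121: n = 42 (giving 6930).
Indices 19 through 42: 24 terms.

24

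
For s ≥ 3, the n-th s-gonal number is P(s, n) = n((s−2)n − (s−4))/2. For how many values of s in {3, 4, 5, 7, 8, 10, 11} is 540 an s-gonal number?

2

s = 3: P(3, 32) = 528 and P(3, 33) = 561; 540 is not s-gonal.
s = 4: P(4, 23) = 529 and P(4, 24) = 576; 540 is not s-gonal.
s = 5: P(5, 19) = 532 and P(5, 20) = 590; 540 is not s-gonal.
s = 7: P(7, 15) = 540. ✓
s = 8: P(8, 13) = 481 and P(8, 14) = 560; 540 is not s-gonal.
s = 10: P(10, 12) = 540. ✓
s = 11: P(11, 11) = 506 and P(11, 12) = 606; 540 is not s-gonal.
Hits: s ∈ {7, 10} → 2.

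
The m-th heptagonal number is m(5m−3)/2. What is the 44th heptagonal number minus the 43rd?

216

Consecutive heptagonal numbers differ by 5n − 4: here 5·44 − 4 = 216.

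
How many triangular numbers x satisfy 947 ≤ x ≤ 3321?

The n-th triangular number is n(n+1)/2.
Smallest index with value ≥ 947: n = 44 (giving 990).
Largest index with value ≤ 3321: n = 81 (giving 3321).
Indices 44 through 81: 38 terms.

38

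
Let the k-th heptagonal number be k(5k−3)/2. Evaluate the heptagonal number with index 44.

The 44th heptagonal number is n(5n−3)/2 with n = 44.
44·(5·44 − 3)/2 = 44·217/2 = 4774.

4774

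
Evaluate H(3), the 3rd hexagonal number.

The 3rd hexagonal number is n(2n−1) with n = 3.
3·(2·3 − 1) = 3·5 = 15.

15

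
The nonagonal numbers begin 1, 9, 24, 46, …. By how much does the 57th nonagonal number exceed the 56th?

393

Consecutive nonagonal numbers differ by 7n − 6: here 7·57 − 6 = 393.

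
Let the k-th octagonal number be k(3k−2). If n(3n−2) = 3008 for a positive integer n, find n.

32

Set n(3n−2) = 3008, giving 3n² − 2n − 3008 = 0.
The discriminant is 4 + 12·3008 = 36100, and √36100 = 190.
So n = (2 + 190) / 6 = 192/6 = 32.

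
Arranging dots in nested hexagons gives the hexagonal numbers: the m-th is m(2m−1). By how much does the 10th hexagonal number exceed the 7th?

10·(2·10 − 1) = 190 and 7·(2·7 − 1) = 91.
Difference: 190 − 91 = 99.

99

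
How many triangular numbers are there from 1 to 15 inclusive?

The n-th triangular number is n(n+1)/2.
Smallest index with value ≥ 1: n = 1 (giving 1).
Largest index with value ≤ 15: n = 5 (giving 15).
Indices 1 through 5: 5 terms.

5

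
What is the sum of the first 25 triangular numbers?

Σ i(i+1)/2 = (Σi² + Σi) / 2 over i = 1..25.
Σi = 325 and Σi² = 5525.
(1·5525 + 1·325) / 2 = 5850/2 = 2925.

2925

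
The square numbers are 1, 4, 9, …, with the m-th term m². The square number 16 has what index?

We need n² = 16, so n = √16 = 4.

4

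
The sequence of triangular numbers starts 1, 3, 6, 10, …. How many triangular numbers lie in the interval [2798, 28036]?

162

The n-th triangular number is n(n+1)/2.
Smallest index with value ≥ 2798: n = 75 (giving 2850).
Largest index with value ≤ 28036: n = 236 (giving 27966).
Indices 75 through 236: 162 terms.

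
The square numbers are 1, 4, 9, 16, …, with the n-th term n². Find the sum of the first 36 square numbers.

16206

Σ_{i=1}^{36} i² = 36·37·73/6 = 16206.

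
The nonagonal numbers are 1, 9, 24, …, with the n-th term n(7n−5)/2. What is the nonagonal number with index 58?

11629

58·(7·58 − 5)/2 = 58·401/2 = 11629.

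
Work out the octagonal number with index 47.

47·(3·47 − 2) = 47·139 = 6533.

6533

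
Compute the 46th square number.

The 46th square number is n² with n = 46.
46² = 2116.

2116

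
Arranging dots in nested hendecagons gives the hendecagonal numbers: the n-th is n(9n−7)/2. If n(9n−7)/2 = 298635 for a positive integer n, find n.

258

Set n(9n−7)/2 = 298635, giving 9n² − 7n − 597270 = 0.
The discriminant is 49 + 72·298635 = 21501769, and √21501769 = 4637.
So n = (7 + 4637) / 18 = 4644/18 = 258.
Check: 258·(9·258 − 7)/2 = 298635. ✓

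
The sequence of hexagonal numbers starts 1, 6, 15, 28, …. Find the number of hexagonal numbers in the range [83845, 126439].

47

The n-th hexagonal number is n(2n−1).
Smallest index with value ≥ 83845: n = 205 (giving 83845).
Largest index with value ≤ 126439: n = 251 (giving 125751).
Indices 205 through 251: 47 terms.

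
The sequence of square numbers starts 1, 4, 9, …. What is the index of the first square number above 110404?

333

Solve n² > 110404 for integer n.
The largest n with value ≤ 110404 is 332 (since 110224 ≤ 110404 < 110889), so the first above is n = 333, value 110889.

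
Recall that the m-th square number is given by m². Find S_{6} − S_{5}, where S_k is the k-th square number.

11

n² − (n−1)² = 2n − 1, so 6² − 5² = 2·6 − 1 = 11.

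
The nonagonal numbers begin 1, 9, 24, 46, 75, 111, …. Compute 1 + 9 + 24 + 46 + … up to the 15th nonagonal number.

4040

Σ i(7i−5)/2 = (7Σi² − 5Σi) / 2 over i = 1..15.
Σi = 120 and Σi² = 1240.
(7·1240 − 5·120) / 2 = 8080/2 = 4040.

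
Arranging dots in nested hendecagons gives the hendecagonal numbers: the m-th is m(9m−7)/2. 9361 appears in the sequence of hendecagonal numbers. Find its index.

Set n(9n−7)/2 = 9361, giving 9n² − 7n − 18722 = 0.
The discriminant is 49 + 72·9361 = 674041, and √674041 = 821.
So n = (7 + 821) / 18 = 828/18 = 46.

46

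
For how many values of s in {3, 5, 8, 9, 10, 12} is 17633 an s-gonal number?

1

s = 3: P(3, 187) = 17578 and P(3, 188) = 17766; 17633 is not s-gonal.
s = 5: P(5, 108) = 17442 and P(5, 109) = 17767; 17633 is not s-gonal.
s = 8: P(8, 77) = 17633. ✓
s = 9: P(9, 71) = 17466 and P(9, 72) = 17964; 17633 is not s-gonal.
s = 10: P(10, 66) = 17226 and P(10, 67) = 17755; 17633 is not s-gonal.
s = 12: P(12, 59) = 17169 and P(12, 60) = 17760; 17633 is not s-gonal.
Hits: s ∈ {8} → 1.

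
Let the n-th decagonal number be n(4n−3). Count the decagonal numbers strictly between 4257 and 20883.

39

The n-th decagonal number is n(4n−3).
Smallest index with value > 4257: n = 34 (giving 4522).
Largest index with value < 20883: n = 72 (giving 20520).
Indices 34 through 72: 39 terms.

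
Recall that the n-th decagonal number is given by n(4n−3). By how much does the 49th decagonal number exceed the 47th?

49·(4·49 − 3) = 9457 and 47·(4·47 − 3) = 8695.
Difference: 9457 − 8695 = 762.

762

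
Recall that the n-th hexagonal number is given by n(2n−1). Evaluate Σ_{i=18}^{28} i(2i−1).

11605

Σ i(2i−1) = 2Σi² − Σi over i = 18..28.
Σi = 406 − 153 = 253 and Σi² = 7714 − 1785 = 5929.
2·5929 − 1·253 = 11605.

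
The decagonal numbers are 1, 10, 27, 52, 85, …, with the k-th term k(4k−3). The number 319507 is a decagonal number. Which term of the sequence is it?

283

Set n(4n−3) = 319507, giving 4n² − 3n − 319507 = 0.
The discriminant is 9 + 16·319507 = 5112121, and √5112121 = 2261.
So n = (3 + 2261) / 8 = 2264/8 = 283.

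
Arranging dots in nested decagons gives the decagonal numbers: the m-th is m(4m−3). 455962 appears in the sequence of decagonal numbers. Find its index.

338

Set n(4n−3) = 455962, giving 4n² − 3n − 455962 = 0.
So n = (3 + 2701) / 8 = 2704/8 = 338.
Check: 338·(4·338 − 3) = 455962. ✓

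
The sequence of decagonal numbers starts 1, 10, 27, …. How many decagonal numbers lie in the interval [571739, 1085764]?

The n-th decagonal number is n(4n−3).
Smallest index with value ≥ 571739: n = 379 (giving 573427).
Largest index with value ≤ 1085764: n = 521 (giving 1084201).
Indices 379 through 521: 143 terms.

143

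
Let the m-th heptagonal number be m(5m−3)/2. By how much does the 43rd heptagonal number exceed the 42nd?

Consecutive heptagonal numbers differ by 5n − 4: here 5·43 − 4 = 211.

211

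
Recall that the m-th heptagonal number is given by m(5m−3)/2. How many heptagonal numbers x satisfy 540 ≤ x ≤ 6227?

36

The n-th heptagonal number is n(5n−3)/2.
Smallest index with value ≥ 540: n = 15 (giving 540).
Largest index with value ≤ 6227: n = 50 (giving 6175).
Indices 15 through 50: 36 terms.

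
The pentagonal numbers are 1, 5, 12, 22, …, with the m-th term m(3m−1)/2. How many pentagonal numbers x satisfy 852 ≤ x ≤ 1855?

12

The n-th pentagonal number is n(3n−1)/2.
Smallest index with value ≥ 852: n = 24 (giving 852).
Largest index with value ≤ 1855: n = 35 (giving 1820).
Indices 24 through 35: 12 terms.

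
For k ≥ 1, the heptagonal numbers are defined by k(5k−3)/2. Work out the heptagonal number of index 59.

The 59th heptagonal number is n(5n−3)/2 with n = 59.
59·(5·59 − 3)/2 = 59·292/2 = 59·146 = 8614.

8614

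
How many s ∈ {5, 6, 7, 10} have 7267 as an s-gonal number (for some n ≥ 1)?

s = 5: P(5, 69) = 7107 and P(5, 70) = 7315; 7267 is not s-gonal.
s = 6: P(6, 60) = 7140 and P(6, 61) = 7381; 7267 is not s-gonal.
s = 7: P(7, 54) = 7209 and P(7, 55) = 7480; 7267 is not s-gonal.
s = 10: P(10, 43) = 7267. ✓
Hits: s ∈ {10} → 1.

1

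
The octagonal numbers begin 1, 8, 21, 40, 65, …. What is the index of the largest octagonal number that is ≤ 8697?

Solve n(3n−2) ≤ 8697 for integer n.
n = 54 gives 8640 ≤ 8697, while n = 55 gives 8965 > 8697; so the answer is index 54.

54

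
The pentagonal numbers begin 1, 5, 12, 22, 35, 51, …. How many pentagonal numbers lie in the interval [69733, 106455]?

The n-th pentagonal number is n(3n−1)/2.
Smallest index with value ≥ 69733: n = 216 (giving 69876).
Largest index with value ≤ 106455: n = 266 (giving 106001).
Indices 216 through 266: 51 terms.

51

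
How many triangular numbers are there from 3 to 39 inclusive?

7

The n-th triangular number is n(n+1)/2.
Smallest index with value ≥ 3: n = 2 (giving 3).
Largest index with value ≤ 39: n = 8 (giving 36).
Indices 2 through 8: 7 terms.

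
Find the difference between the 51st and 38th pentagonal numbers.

1729

51·(3·51 − 1)/2 = 3876 and 38·(3·38 − 1)/2 = 2147.
Difference: 3876 − 2147 = 1729.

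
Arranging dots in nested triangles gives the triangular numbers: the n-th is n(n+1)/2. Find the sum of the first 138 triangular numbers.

447580

Σ i(i+1)/2 = (Σi² + Σi) / 2 over i = 1..138.
Σi = 9591 and Σi² = 885569.
(1·885569 + 1·9591) / 2 = 895160/2 = 447580.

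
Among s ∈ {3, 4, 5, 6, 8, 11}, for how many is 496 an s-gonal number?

s = 3: P(3, 31) = 496. ✓
s = 4: P(4, 22) = 484 and P(4, 23) = 529; 496 is not s-gonal.
s = 5: P(5, 18) = 477 and P(5, 19) = 532; 496 is not s-gonal.
s = 6: P(6, 16) = 496. ✓
s = 8: P(8, 13) = 481 and P(8, 14) = 560; 496 is not s-gonal.
s = 11: P(11, 10) = 415 and P(11, 11) = 506; 496 is not s-gonal.
Hits: s ∈ {3, 6} → 2.

2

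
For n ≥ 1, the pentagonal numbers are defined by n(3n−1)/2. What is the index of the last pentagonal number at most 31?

4

Solve n(3n−1)/2 ≤ 31 for integer n.
n = 4 gives 22 ≤ 31, while n = 5 gives 35 > 31; so the answer is index 4.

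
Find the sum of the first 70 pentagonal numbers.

Σ i(3i−1)/2 = (3Σi² − Σi) / 2 over i = 1..70.
Σi = 2485 and Σi² = 116795.
(3·116795 − 1·2485) / 2 = 347900/2 = 173950.

173950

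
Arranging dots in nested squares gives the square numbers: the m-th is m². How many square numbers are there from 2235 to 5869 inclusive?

The n-th square number is n².
Smallest index with value ≥ 2235: n = 48 (giving 2304).
Largest index with value ≤ 5869: n = 76 (giving 5776).
Indices 48 through 76: 29 terms.

29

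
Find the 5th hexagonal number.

45

The 5th hexagonal number is n(2n−1) with n = 5.
5·(2·5 − 1) = 5·9 = 45.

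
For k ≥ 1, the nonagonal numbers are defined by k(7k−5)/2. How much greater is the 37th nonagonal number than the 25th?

37·(7·37 − 5)/2 = 4699 and 25·(7·25 − 5)/2 = 2125.
Difference: 4699 − 2125 = 2574.

2574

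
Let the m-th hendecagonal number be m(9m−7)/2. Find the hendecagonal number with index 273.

334425

The 273rd hendecagonal number is n(9n−7)/2 with n = 273.
273·(9·273 − 7)/2 = 273·2450/2 = 273·1225 = 334425.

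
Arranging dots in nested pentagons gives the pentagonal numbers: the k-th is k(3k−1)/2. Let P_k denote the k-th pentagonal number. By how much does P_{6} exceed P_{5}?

16

Consecutive pentagonal numbers differ by 3n − 2: here 3·6 − 2 = 16.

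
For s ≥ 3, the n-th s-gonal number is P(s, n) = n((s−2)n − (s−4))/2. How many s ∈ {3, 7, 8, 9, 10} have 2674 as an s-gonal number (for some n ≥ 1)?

1

s = 3: P(3, 72) = 2628 and P(3, 73) = 2701; 2674 is not s-gonal.
s = 7: P(7, 33) = 2673 and P(7, 34) = 2839; 2674 is not s-gonal.
s = 8: P(8, 30) = 2640 and P(8, 31) = 2821; 2674 is not s-gonal.
s = 9: P(9, 28) = 2674. ✓
s = 10: P(10, 26) = 2626 and P(10, 27) = 2835; 2674 is not s-gonal.
Hits: s ∈ {9} → 1.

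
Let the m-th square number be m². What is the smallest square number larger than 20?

25

Solve n² > 20 for integer n.
The largest n with value ≤ 20 is 4 (since 16 ≤ 20 < 25), so the first above is n = 5, value 25.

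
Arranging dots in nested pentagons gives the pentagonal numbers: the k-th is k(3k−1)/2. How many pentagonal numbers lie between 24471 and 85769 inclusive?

The n-th pentagonal number is n(3n−1)/2.
Smallest index with value ≥ 24471: n = 128 (giving 24512).
Largest index with value ≤ 85769: n = 239 (giving 85562).
Indices 128 through 239: 112 terms.

112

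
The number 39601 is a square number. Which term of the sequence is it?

We need n² = 39601, so n = √39601 = 199.

199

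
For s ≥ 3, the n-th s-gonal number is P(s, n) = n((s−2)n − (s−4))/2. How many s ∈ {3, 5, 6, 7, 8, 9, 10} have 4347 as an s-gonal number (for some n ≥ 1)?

s = 3: P(3, 92) = 4278 and P(3, 93) = 4371; 4347 is not s-gonal.
s = 5: P(5, 54) = 4347. ✓
s = 6: P(6, 46) = 4186 and P(6, 47) = 4371; 4347 is not s-gonal.
s = 7: P(7, 42) = 4347. ✓
s = 8: P(8, 38) = 4256 and P(8, 39) = 4485; 4347 is not s-gonal.
s = 9: P(9, 35) = 4200 and P(9, 36) = 4446; 4347 is not s-gonal.
s = 10: P(10, 33) = 4257 and P(10, 34) = 4522; 4347 is not s-gonal.
Hits: s ∈ {5, 7} → 2.

2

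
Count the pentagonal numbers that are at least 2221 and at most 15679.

The n-th pentagonal number is n(3n−1)/2.
Smallest index with value ≥ 2221: n = 39 (giving 2262).
Largest index with value ≤ 15679: n = 102 (giving 15555).
Indices 39 through 102: 64 terms.

64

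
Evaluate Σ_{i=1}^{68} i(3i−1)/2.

Σ i(3i−1)/2 = (3Σi² − Σi) / 2 over i = 1..68.
Σi = 2346 and Σi² = 107134.
(3·107134 − 1·2346) / 2 = 319056/2 = 159528.

159528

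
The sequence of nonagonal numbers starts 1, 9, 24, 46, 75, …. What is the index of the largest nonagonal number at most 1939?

Solve n(7n−5)/2 ≤ 1939 for integer n.
n = 23 gives 1794 ≤ 1939, while n = 24 gives 1956 > 1939; so the answer is index 23.

23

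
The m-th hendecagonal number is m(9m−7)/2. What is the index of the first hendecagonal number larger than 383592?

Solve n(9n−7)/2 > 383592 for integer n.
The largest n with value ≤ 383592 is 292 (since 382666 ≤ 383592 < 385295), so the first above is n = 293, value 385295.

293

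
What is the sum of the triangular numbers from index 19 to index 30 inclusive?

Σ i(i+1)/2 = (Σi² + Σi) / 2 over i = 19..30.
Σi = 465 − 171 = 294 and Σi² = 9455 − 2109 = 7346.
(1·7346 + 1·294) / 2 = 7640/2 = 3820.

3820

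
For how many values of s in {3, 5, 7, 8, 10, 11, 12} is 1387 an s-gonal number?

1

s = 3: P(3, 52) = 1378 and P(3, 53) = 1431; 1387 is not s-gonal.
s = 5: P(5, 30) = 1335 and P(5, 31) = 1426; 1387 is not s-gonal.
s = 7: P(7, 23) = 1288 and P(7, 24) = 1404; 1387 is not s-gonal.
s = 8: P(8, 21) = 1281 and P(8, 22) = 1408; 1387 is not s-gonal.
s = 10: P(10, 19) = 1387. ✓
s = 11: P(11, 17) = 1241 and P(11, 18) = 1395; 1387 is not s-gonal.
s = 12: P(12, 17) = 1377 and P(12, 18) = 1548; 1387 is not s-gonal.
Hits: s ∈ {10} → 1.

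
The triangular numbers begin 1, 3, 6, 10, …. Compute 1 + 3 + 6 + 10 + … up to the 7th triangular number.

Σ i(i+1)/2 = (Σi² + Σi) / 2 over i = 1..7.
Σi = 28 and Σi² = 140.
(1·140 + 1·28) / 2 = 168/2 = 84.

84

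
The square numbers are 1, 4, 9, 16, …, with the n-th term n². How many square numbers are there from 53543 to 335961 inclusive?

348

The n-th square number is n².
Smallest index with value ≥ 53543: n = 232 (giving 53824).
Largest index with value ≤ 335961: n = 579 (giving 335241).
Indices 232 through 579: 348 terms.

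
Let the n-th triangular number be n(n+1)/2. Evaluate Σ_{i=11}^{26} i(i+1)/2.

Σ i(i+1)/2 = (Σi² + Σi) / 2 over i = 11..26.
Σi = 351 − 55 = 296 and Σi² = 6201 − 385 = 5816.
(1·5816 + 1·296) / 2 = 6112/2 = 3056.

3056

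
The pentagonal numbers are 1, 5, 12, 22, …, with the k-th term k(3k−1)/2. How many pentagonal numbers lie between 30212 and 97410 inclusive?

The n-th pentagonal number is n(3n−1)/2.
Smallest index with value ≥ 30212: n = 143 (giving 30602).
Largest index with value ≤ 97410: n = 255 (giving 97410).
Indices 143 through 255: 113 terms.

113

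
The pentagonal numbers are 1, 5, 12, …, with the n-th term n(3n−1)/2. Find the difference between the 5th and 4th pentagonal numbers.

13

Consecutive pentagonal numbers differ by 3n − 2: here 3·5 − 2 = 13.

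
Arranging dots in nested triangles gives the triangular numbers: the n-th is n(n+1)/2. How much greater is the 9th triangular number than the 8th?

Consecutive triangular numbers differ by n: T_{9} − T_{8} = 9.

9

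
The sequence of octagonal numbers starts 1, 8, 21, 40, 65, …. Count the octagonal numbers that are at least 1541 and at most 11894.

41

The n-th octagonal number is n(3n−2).
Smallest index with value ≥ 1541: n = 23 (giving 1541).
Largest index with value ≤ 11894: n = 63 (giving 11781).
Indices 23 through 63: 41 terms.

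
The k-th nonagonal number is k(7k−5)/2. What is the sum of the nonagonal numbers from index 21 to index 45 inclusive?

97775

Σ i(7i−5)/2 = (7Σi² − 5Σi) / 2 over i = 21..45.
Σi = 1035 − 210 = 825 and Σi² = 31395 − 2870 = 28525.
(7·28525 − 5·825) / 2 = 195550/2 = 97775.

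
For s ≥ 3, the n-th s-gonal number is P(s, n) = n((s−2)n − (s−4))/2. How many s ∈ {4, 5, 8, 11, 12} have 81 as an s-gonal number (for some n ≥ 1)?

1

s = 4: P(4, 9) = 81. ✓
s = 5: P(5, 7) = 70 and P(5, 8) = 92; 81 is not s-gonal.
s = 8: P(8, 5) = 65 and P(8, 6) = 96; 81 is not s-gonal.
s = 11: P(11, 4) = 58 and P(11, 5) = 95; 81 is not s-gonal.
s = 12: P(12, 4) = 64 and P(12, 5) = 105; 81 is not s-gonal.
Hits: s ∈ {4} → 1.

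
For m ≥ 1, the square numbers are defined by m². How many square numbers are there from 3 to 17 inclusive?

3

The n-th square number is n².
Smallest index with value ≥ 3: n = 2 (giving 4).
Largest index with value ≤ 17: n = 4 (giving 16).
Indices 2 through 4: 3 terms.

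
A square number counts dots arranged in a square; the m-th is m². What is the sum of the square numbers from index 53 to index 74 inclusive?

89595

Σ_{i=53}^{74} i² = 137825 − 48230 = 89595.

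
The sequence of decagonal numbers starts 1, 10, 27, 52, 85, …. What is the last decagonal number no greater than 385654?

Solve n(4n−3) ≤ 385654 for integer n.
n = 310 gives 383470 ≤ 385654, while n = 311 gives 385951 > 385654; so the answer is 383470.

383470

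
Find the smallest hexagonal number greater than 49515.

49770

Solve n(2n−1) > 49515 for integer n.
The largest n with value ≤ 49515 is 157 (since 49141 ≤ 49515 < 49770), so the first above is n = 158, value 49770.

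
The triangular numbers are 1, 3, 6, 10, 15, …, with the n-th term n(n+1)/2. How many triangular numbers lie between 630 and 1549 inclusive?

21

The n-th triangular number is n(n+1)/2.
Smallest index with value ≥ 630: n = 35 (giving 630).
Largest index with value ≤ 1549: n = 55 (giving 1540).
Indices 35 through 55: 21 terms.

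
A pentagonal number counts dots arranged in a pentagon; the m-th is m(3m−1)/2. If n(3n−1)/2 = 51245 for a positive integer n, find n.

Set n(3n−1)/2 = 51245, giving 3n² − n − 102490 = 0.
The discriminant is 1 + 24·51245 = 1229881, and √1229881 = 1109.
So n = (1 + 1109) / 6 = 1110/6 = 185.

185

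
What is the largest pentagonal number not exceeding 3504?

3432

Solve n(3n−1)/2 ≤ 3504 for integer n.
n = 48 gives 3432 ≤ 3504, while n = 49 gives 3577 > 3504; so the answer is 3432.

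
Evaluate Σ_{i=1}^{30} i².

Σ_{i=1}^{30} i² = 30·31·61/6 = 9455.

9455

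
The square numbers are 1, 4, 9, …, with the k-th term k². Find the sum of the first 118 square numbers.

554659

Σ_{i=1}^{118} i² = 118·119·237/6 = 554659.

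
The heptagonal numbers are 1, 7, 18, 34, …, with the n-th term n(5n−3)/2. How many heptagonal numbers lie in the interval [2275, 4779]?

14

The n-th heptagonal number is n(5n−3)/2.
Smallest index with value ≥ 2275: n = 31 (giving 2356).
Largest index with value ≤ 4779: n = 44 (giving 4774).
Indices 31 through 44: 14 terms.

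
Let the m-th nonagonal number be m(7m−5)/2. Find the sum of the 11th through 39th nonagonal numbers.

Σ i(7i−5)/2 = (7Σi² − 5Σi) / 2 over i = 11..39.
Σi = 780 − 55 = 725 and Σi² = 20540 − 385 = 20155.
(7·20155 − 5·725) / 2 = 137460/2 = 68730.

68730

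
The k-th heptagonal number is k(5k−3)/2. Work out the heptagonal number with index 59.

8614

59·(5·59 − 3)/2 = 59·292/2 = 59·146 = 8614.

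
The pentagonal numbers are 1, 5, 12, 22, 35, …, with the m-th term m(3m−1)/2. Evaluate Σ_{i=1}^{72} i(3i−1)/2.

Σ i(3i−1)/2 = (3Σi² − Σi) / 2 over i = 1..72.
Σi = 2628 and Σi² = 127020.
(3·127020 − 1·2628) / 2 = 378432/2 = 189216.

189216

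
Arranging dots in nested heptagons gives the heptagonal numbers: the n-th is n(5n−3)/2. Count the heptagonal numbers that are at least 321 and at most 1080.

The n-th heptagonal number is n(5n−3)/2.
Smallest index with value ≥ 321: n = 12 (giving 342).
Largest index with value ≤ 1080: n = 21 (giving 1071).
Indices 12 through 21: 10 terms.

10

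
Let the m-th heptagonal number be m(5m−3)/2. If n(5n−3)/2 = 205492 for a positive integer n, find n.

287

Set n(5n−3)/2 = 205492, giving 5n² − 3n − 410984 = 0.
The discriminant is 9 + 40·205492 = 8219689, and √8219689 = 2867.
So n = (3 + 2867) / 10 = 2870/10 = 287.
Check: 287·(5·287 − 3)/2 = 205492. ✓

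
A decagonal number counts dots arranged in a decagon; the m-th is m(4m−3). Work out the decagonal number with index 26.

26·(4·26 − 3) = 26·101 = 2626.

2626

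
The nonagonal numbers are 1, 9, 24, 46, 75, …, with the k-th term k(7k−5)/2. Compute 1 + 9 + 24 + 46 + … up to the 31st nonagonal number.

Σ i(7i−5)/2 = (7Σi² − 5Σi) / 2 over i = 1..31.
Σi = 496 and Σi² = 10416.
(7·10416 − 5·496) / 2 = 70432/2 = 35216.

35216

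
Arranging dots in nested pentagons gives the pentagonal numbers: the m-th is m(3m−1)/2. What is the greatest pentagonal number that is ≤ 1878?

1820

Solve n(3n−1)/2 ≤ 1878 for integer n.
n = 35 gives 1820 ≤ 1878, while n = 36 gives 1926 > 1878; so the answer is 1820.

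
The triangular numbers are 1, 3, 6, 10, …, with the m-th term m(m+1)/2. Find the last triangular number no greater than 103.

91

Solve n(n+1)/2 ≤ 103 for integer n.
n = 13 gives 91 ≤ 103, while n = 14 gives 105 > 103; so the answer is 91.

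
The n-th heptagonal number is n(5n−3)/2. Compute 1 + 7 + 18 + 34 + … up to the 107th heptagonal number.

1026558

Σ i(5i−3)/2 = (5Σi² − 3Σi) / 2 over i = 1..107.
Σi = 5778 and Σi² = 414090.
(5·414090 − 3·5778) / 2 = 2053116/2 = 1026558.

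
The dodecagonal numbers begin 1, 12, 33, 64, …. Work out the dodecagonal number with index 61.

61·(5·61 − 4) = 61·301 = 18361.

18361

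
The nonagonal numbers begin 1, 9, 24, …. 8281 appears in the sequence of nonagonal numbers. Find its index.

Set n(7n−5)/2 = 8281, giving 7n² − 5n − 16562 = 0.
So n = (5 + 681) / 14 = 686/14 = 49.

49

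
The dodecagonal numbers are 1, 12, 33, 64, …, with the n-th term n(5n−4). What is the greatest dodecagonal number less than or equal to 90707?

90585

Solve n(5n−4) ≤ 90707 for integer n.
n = 135 gives 90585 ≤ 90707, while n = 136 gives 91936 > 90707; so the answer is 90585.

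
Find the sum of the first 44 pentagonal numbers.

Σ i(3i−1)/2 = (3Σi² − Σi) / 2 over i = 1..44.
Σi = 990 and Σi² = 29370.
(3·29370 − 1·990) / 2 = 87120/2 = 43560.

43560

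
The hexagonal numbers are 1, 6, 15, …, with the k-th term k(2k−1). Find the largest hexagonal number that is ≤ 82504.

82215

Solve n(2n−1) ≤ 82504 for integer n.
n = 203 gives 82215 ≤ 82504, while n = 204 gives 83028 > 82504; so the answer is 82215.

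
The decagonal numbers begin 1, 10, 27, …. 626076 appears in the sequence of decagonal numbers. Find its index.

Set n(4n−3) = 626076, giving 4n² − 3n − 626076 = 0.
The discriminant is 9 + 16·626076 = 10017225, and √10017225 = 3165.
So n = (3 + 3165) / 8 = 3168/8 = 396.

396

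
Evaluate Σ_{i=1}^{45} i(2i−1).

Σ i(2i−1) = 2Σi² − Σi over i = 1..45.
Σi = 1035 and Σi² = 31395.
2·31395 − 1·1035 = 61755.

61755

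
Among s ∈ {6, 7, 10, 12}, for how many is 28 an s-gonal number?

s = 6: P(6, 4) = 28. ✓
s = 7: P(7, 3) = 18 and P(7, 4) = 34; 28 is not s-gonal.
s = 10: P(10, 3) = 27 and P(10, 4) = 52; 28 is not s-gonal.
s = 12: P(12, 2) = 12 and P(12, 3) = 33; 28 is not s-gonal.
Hits: s ∈ {6} → 1.

1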